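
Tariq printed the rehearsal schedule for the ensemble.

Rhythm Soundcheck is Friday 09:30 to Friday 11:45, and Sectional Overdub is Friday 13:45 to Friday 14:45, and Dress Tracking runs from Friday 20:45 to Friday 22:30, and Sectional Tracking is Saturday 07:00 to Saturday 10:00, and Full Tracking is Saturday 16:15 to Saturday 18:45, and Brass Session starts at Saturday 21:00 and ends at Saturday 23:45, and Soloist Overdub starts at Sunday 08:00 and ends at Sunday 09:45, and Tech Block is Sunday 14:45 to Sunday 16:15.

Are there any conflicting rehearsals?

No

Sorted by start: Rhythm Soundcheck, Sectional Overdub, Dress Tracking, Sectional Tracking, Full Tracking, Brass Session, Soloist Overdub, Tech Block.
Sectional Overdub starts after Rhythm Soundcheck ends — done with Rhythm Soundcheck.
Dress Tracking starts after Sectional Overdub ends — done with Sectional Overdub.
Sectional Tracking starts after Dress Tracking ends — done with Dress Tracking.
Full Tracking starts after Sectional Tracking ends — done with Sectional Tracking.
Brass Session starts after Full Tracking ends — done with Full Tracking.
Soloist Overdub starts after Brass Session ends — done with Brass Session.
Tech Block starts after Soloist Overdub ends.
Every pair is clear; the schedule has no overlaps.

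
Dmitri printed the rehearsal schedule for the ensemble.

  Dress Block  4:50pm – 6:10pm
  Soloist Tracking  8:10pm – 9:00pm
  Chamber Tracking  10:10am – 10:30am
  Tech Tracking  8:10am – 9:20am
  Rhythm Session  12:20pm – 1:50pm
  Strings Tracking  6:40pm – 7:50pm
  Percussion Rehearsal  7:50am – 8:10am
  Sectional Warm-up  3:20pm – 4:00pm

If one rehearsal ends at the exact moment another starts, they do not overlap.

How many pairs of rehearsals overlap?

Sorted by start: Percussion Rehearsal, Tech Tracking, Chamber Tracking, Rhythm Session, Sectional Warm-up, Dress Block, Strings Tracking, Soloist Tracking.
Tech Tracking starts exactly when Percussion Rehearsal ends (back-to-back, no overlap), so nothing later overlaps Percussion Rehearsal either.
Chamber Tracking starts after Tech Tracking ends, so nothing later overlaps Tech Tracking either.
Rhythm Session starts after Chamber Tracking ends, so nothing later overlaps Chamber Tracking either.
Sectional Warm-up starts after Rhythm Session ends, so nothing later overlaps Rhythm Session either.
Dress Block starts after Sectional Warm-up ends, so nothing later overlaps Sectional Warm-up either.
Strings Tracking starts after Dress Block ends, so nothing later overlaps Dress Block either.
Soloist Tracking starts after Strings Tracking ends.
No pair overlaps.

0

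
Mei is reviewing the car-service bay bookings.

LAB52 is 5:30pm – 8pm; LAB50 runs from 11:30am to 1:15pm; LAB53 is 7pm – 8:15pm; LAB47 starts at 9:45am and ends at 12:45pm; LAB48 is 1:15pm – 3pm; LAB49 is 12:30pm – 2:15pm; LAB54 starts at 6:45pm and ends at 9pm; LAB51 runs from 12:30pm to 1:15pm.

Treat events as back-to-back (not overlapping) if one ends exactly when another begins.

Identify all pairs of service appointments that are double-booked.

Sorted by start: LAB47, LAB50, LAB49, LAB51, LAB48, LAB52, LAB54, LAB53.
LAB50 starts before LAB47 ends → LAB47 and LAB50 overlap.
LAB49 starts before LAB47 ends → LAB47 and LAB49 overlap.
LAB51 starts before LAB47 ends → LAB47 and LAB51 overlap.
LAB48 starts after LAB47 ends, so nothing later overlaps LAB47 either.
LAB49 starts before LAB50 ends → LAB50 and LAB49 overlap.
LAB51 starts before LAB50 ends → LAB50 and LAB51 overlap.
LAB48 starts exactly when LAB50 ends (back-to-back, no overlap), so nothing later overlaps LAB50 either.
LAB51 starts before LAB49 ends → LAB49 and LAB51 overlap.
LAB48 starts before LAB49 ends → LAB49 and LAB48 overlap.
LAB52 starts after LAB49 ends, so nothing later overlaps LAB49 either.
LAB48 starts exactly when LAB51 ends (back-to-back, no overlap), so nothing later overlaps LAB51 either.
LAB52 starts after LAB48 ends, so nothing later overlaps LAB48 either.
LAB54 starts before LAB52 ends → LAB52 and LAB54 overlap.
LAB53 starts before LAB52 ends → LAB52 and LAB53 overlap.
LAB53 starts before LAB54 ends → LAB54 and LAB53 overlap.

LAB47 & LAB49, LAB47 & LAB50, LAB47 & LAB51, LAB48 & LAB49, LAB49 & LAB50, LAB49 & LAB51, LAB50 & LAB51, LAB52 & LAB53, LAB52 & LAB54, LAB53 & LAB54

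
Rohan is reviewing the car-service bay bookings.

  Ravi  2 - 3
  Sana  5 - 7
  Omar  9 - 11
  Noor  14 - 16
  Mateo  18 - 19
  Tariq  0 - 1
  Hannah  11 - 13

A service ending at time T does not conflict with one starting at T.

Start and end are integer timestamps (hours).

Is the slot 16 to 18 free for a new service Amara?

Yes — the slot is free

Tariq: ends 1 at or before Amara starts 16 → clear.
Ravi: ends 3 at or before Amara starts 16 → clear.
Sana: ends 7 at or before Amara starts 16 → clear.
Omar: ends 11 at or before Amara starts 16 → clear.
Hannah: ends 13 at or before Amara starts 16 → clear.
Noor: ends 16 at or before Amara starts 16 → clear.
Mateo: starts 18 at or after Amara ends 18 → clear.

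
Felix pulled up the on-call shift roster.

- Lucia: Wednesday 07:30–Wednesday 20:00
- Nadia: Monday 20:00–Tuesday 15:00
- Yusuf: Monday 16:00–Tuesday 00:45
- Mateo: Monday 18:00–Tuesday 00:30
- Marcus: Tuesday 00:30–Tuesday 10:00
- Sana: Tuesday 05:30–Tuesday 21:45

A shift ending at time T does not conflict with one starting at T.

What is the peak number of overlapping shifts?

3

Sort all start/end points and keep a running count:
Monday 16:00 start Yusuf → 1
Monday 18:00 start Mateo → 2
Monday 20:00 start Nadia → 3
Tuesday 00:30 end Mateo → 2
Tuesday 00:30 start Marcus → 3
Tuesday 00:45 end Yusuf → 2
Tuesday 05:30 start Sana → 3
Tuesday 10:00 end Marcus → 2
Tuesday 15:00 end Nadia → 1
Tuesday 21:45 end Sana → 0
Wednesday 07:30 start Lucia → 1
Wednesday 20:00 end Lucia → 0
Peak is 3, at Monday 20:00 (Mateo, Nadia, Yusuf).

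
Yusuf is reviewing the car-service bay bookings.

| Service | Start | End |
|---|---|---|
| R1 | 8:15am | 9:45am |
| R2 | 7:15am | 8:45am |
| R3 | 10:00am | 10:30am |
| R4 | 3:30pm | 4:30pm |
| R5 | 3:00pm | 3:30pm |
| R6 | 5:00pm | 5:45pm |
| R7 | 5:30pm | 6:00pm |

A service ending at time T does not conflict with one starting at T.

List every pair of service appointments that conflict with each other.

R1 & R2, R6 & R7

Sorted by start: R2, R1, R3, R5, R4, R6, R7.
R1 starts before R2 ends → R2 and R1 overlap.
R3 starts after R2 ends; R2 is clear from here.
R3 starts after R1 ends; R1 is clear from here.
R5 starts after R3 ends; R3 is clear from here.
R4 starts exactly when R5 ends (back-to-back, no overlap); R5 is clear from here.
R6 starts after R4 ends; R4 is clear from here.
R7 starts before R6 ends → R6 and R7 overlap.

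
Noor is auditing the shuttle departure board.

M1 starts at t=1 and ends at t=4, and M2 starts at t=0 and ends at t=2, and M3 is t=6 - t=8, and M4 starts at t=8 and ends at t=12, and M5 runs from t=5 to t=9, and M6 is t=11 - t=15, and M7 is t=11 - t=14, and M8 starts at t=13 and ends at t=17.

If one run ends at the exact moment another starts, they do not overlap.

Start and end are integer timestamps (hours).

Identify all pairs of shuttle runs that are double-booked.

M1 & M2, M3 & M5, M4 & M5, M4 & M6, M4 & M7, M6 & M7, M6 & M8, M7 & M8

Two intervals overlap when each starts before the other ends.
Sorted by start: M2, M1, M5, M3, M4, M6, M7, M8.
M1 starts before M2 ends → M2 and M1 overlap.
M5 starts after M2 ends; M2 is clear from here.
M5 starts after M1 ends; M1 is clear from here.
M3 starts before M5 ends → M5 and M3 overlap.
M4 starts before M5 ends → M5 and M4 overlap.
M6 starts after M5 ends; M5 is clear from here.
M4 starts exactly when M3 ends (back-to-back, no overlap); M3 is clear from here.
M6 starts before M4 ends → M4 and M6 overlap.
M7 starts before M4 ends → M4 and M7 overlap.
M8 starts after M4 ends.
M7 starts before M6 ends → M6 and M7 overlap.
M8 starts before M6 ends → M6 and M8 overlap.
M8 starts before M7 ends → M7 and M8 overlap.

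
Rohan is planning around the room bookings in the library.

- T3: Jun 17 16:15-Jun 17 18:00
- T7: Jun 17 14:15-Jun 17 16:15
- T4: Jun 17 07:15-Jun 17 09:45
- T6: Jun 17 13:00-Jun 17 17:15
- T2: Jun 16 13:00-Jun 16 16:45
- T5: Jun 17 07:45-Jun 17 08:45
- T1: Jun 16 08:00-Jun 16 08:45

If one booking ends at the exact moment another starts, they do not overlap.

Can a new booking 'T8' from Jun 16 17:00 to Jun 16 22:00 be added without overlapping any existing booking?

T1: ends Jun 16 08:45 at or before T8 starts Jun 16 17:00 → clear.
T2: ends Jun 16 16:45 at or before T8 starts Jun 16 17:00 → clear.
T4: starts Jun 17 07:15 at or after T8 ends Jun 16 22:00 → clear.
T5: starts Jun 17 07:45 at or after T8 ends Jun 16 22:00 → clear.
T6: starts Jun 17 13:00 at or after T8 ends Jun 16 22:00 → clear.
T7: starts Jun 17 14:15 at or after T8 ends Jun 16 22:00 → clear.
T3: starts Jun 17 16:15 at or after T8 ends Jun 16 22:00 → clear.

Yes — the slot is free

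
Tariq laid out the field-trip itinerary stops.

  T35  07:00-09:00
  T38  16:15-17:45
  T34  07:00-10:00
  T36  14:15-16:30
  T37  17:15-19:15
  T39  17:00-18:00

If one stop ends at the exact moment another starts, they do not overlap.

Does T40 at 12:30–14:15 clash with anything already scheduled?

T34: ends 10:00 at or before T40 starts 12:30 → clear.
T35: ends 09:00 at or before T40 starts 12:30 → clear.
T36: starts 14:15 at or after T40 ends 14:15 → clear.
T38: starts 16:15 at or after T40 ends 14:15 → clear.
T39: starts 17:00 at or after T40 ends 14:15 → clear.
T37: starts 17:15 at or after T40 ends 14:15 → clear.

No — it doesn't clash with anything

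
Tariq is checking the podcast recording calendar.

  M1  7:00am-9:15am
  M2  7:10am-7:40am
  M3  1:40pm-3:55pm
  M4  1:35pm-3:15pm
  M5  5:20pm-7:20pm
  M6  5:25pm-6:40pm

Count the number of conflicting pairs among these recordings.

Sorted by start: M1, M2, M4, M3, M5, M6.
M2 starts before M1 ends → M1 and M2 overlap.
M4 starts after M1 ends — done with M1.
M4 starts after M2 ends — done with M2.
M3 starts before M4 ends → M4 and M3 overlap.
M5 starts after M4 ends — done with M4.
M5 starts after M3 ends — done with M3.
M6 starts before M5 ends → M5 and M6 overlap.
Overlapping pairs: M1 & M2, M3 & M4, M5 & M6 — 3 in total.

3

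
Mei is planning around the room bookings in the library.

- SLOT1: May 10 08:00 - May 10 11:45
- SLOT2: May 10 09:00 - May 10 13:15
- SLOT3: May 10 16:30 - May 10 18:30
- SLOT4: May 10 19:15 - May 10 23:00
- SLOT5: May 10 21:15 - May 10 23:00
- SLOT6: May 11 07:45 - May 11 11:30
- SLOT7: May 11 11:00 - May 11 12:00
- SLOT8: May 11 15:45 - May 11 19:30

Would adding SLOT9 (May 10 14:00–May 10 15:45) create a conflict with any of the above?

SLOT1: ends May 10 11:45 at or before SLOT9 starts May 10 14:00 → clear.
SLOT2: ends May 10 13:15 at or before SLOT9 starts May 10 14:00 → clear.
SLOT3: starts May 10 16:30 at or after SLOT9 ends May 10 15:45 → clear.
SLOT4: starts May 10 19:15 at or after SLOT9 ends May 10 15:45 → clear.
SLOT5: starts May 10 21:15 at or after SLOT9 ends May 10 15:45 → clear.
SLOT6: starts May 11 07:45 at or after SLOT9 ends May 10 15:45 → clear.
SLOT7: starts May 11 11:00 at or after SLOT9 ends May 10 15:45 → clear.
SLOT8: starts May 11 15:45 at or after SLOT9 ends May 10 15:45 → clear.

No — it doesn't clash with anything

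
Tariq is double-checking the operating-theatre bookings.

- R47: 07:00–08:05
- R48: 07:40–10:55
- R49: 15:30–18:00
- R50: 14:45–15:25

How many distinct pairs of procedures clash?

Sorted by start: R47, R48, R50, R49.
R48 starts before R47 ends → R47 and R48 overlap.
R50 starts after R47 ends, so nothing later overlaps R47 either.
R50 starts after R48 ends, so nothing later overlaps R48 either.
R49 starts after R50 ends.
Overlapping pairs: R47 & R48 — 1 in total.

1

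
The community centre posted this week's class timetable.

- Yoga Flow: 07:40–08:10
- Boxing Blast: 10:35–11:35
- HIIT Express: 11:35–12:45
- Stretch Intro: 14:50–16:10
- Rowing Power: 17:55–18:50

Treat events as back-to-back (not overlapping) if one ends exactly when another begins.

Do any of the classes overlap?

Check each pair: they overlap iff neither finishes before the other starts.
Sorted by start: Yoga Flow, Boxing Blast, HIIT Express, Stretch Intro, Rowing Power.
Boxing Blast starts after Yoga Flow ends; Yoga Flow is clear from here.
HIIT Express starts exactly when Boxing Blast ends (back-to-back, no overlap); Boxing Blast is clear from here.
Stretch Intro starts after HIIT Express ends; HIIT Express is clear from here.
Rowing Power starts after Stretch Intro ends.
Every pair is clear; the schedule has no overlaps.

No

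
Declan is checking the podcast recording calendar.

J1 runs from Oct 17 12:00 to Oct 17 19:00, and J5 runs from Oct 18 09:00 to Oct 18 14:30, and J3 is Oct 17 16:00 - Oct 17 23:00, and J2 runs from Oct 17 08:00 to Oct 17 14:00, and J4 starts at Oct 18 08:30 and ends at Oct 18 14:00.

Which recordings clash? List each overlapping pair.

Sorted by start: J2, J1, J3, J4, J5.
J1 starts before J2 ends → J2 and J1 overlap.
J3 starts after J2 ends, so J2 has no further overlaps.
J3 starts before J1 ends → J1 and J3 overlap.
J4 starts after J1 ends, so J1 has no further overlaps.
J4 starts after J3 ends, so J3 has no further overlaps.
J5 starts before J4 ends → J4 and J5 overlap.

J1 & J2, J1 & J3, J4 & J5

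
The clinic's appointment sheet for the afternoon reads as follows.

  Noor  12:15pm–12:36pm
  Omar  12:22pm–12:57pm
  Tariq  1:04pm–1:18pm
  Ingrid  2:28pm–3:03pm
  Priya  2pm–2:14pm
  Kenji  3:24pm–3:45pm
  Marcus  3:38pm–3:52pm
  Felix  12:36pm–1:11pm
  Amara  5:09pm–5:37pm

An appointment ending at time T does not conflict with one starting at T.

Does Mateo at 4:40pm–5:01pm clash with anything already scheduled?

No — it doesn't clash with anything

Noor: ends 12:36pm at or before Mateo starts 4:40pm → clear.
Omar: ends 12:57pm at or before Mateo starts 4:40pm → clear.
Felix: ends 1:11pm at or before Mateo starts 4:40pm → clear.
Tariq: ends 1:18pm at or before Mateo starts 4:40pm → clear.
Priya: ends 2:14pm at or before Mateo starts 4:40pm → clear.
Ingrid: ends 3:03pm at or before Mateo starts 4:40pm → clear.
Kenji: ends 3:45pm at or before Mateo starts 4:40pm → clear.
Marcus: ends 3:52pm at or before Mateo starts 4:40pm → clear.
Amara: starts 5:09pm at or after Mateo ends 5:01pm → clear.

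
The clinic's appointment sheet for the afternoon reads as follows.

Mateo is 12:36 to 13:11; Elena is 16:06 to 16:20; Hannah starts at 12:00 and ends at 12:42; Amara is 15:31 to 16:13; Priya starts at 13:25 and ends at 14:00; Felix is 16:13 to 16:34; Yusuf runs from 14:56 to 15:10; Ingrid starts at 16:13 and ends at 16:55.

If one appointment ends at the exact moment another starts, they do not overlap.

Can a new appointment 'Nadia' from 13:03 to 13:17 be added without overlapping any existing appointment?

No — it overlaps Mateo

Hannah: ends 12:42 at or before Nadia starts 13:03 → clear.
Mateo: starts 12:36 before Nadia ends 13:17, and ends 13:11 after Nadia starts 13:03 → overlap.
Priya: starts 13:25 at or after Nadia ends 13:17 → clear.
Yusuf: starts 14:56 at or after Nadia ends 13:17 → clear.
Amara: starts 15:31 at or after Nadia ends 13:17 → clear.
Elena: starts 16:06 at or after Nadia ends 13:17 → clear.
Felix: starts 16:13 at or after Nadia ends 13:17 → clear.
Ingrid: starts 16:13 at or after Nadia ends 13:17 → clear.
Nadia overlaps Mateo.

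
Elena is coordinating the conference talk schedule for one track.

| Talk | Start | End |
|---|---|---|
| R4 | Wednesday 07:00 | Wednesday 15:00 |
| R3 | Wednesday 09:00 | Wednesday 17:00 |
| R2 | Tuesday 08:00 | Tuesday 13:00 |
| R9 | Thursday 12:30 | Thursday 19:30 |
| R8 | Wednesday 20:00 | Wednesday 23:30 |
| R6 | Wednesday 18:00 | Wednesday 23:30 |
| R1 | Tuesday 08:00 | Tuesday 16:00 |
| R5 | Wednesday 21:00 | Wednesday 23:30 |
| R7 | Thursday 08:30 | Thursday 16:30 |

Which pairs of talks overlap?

Check each pair: they overlap iff neither finishes before the other starts.
Sorted by start: R1, R2, R4, R3, R6, R8, R5, R7, R9.
R2 starts before R1 ends → R1 and R2 overlap.
R4 starts after R1 ends, so nothing later overlaps R1 either.
R4 starts after R2 ends, so nothing later overlaps R2 either.
R3 starts before R4 ends → R4 and R3 overlap.
R6 starts after R4 ends, so nothing later overlaps R4 either.
R6 starts after R3 ends, so nothing later overlaps R3 either.
R8 starts before R6 ends → R6 and R8 overlap.
R5 starts before R6 ends → R6 and R5 overlap.
R7 starts after R6 ends, so nothing later overlaps R6 either.
R5 starts before R8 ends → R8 and R5 overlap.
R7 starts after R8 ends, so nothing later overlaps R8 either.
R7 starts after R5 ends, so nothing later overlaps R5 either.
R9 starts before R7 ends → R7 and R9 overlap.

R1 & R2, R3 & R4, R5 & R6, R5 & R8, R6 & R8, R7 & R9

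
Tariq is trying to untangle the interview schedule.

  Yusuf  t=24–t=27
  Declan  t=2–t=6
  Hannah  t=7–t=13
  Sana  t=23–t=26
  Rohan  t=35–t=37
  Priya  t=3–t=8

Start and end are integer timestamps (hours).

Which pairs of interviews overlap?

Sorted by start: Declan, Priya, Hannah, Sana, Yusuf, Rohan.
Priya starts before Declan ends → Declan and Priya overlap.
Hannah starts after Declan ends; Declan is clear from here.
Hannah starts before Priya ends → Priya and Hannah overlap.
Sana starts after Priya ends; Priya is clear from here.
Sana starts after Hannah ends; Hannah is clear from here.
Yusuf starts before Sana ends → Sana and Yusuf overlap.
Rohan starts after Sana ends.
Rohan starts after Yusuf ends.

Declan & Priya, Hannah & Priya, Sana & Yusuf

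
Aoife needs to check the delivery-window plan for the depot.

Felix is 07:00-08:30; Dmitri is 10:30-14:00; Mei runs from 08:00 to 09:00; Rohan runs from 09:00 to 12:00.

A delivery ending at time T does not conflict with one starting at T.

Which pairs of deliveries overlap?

Check each pair: they overlap iff neither finishes before the other starts.
Sorted by start: Felix, Mei, Rohan, Dmitri.
Mei starts before Felix ends → Felix and Mei overlap.
Rohan starts after Felix ends, so nothing later overlaps Felix either.
Rohan starts exactly when Mei ends (back-to-back, no overlap), so nothing later overlaps Mei either.
Dmitri starts before Rohan ends → Rohan and Dmitri overlap.

Dmitri & Rohan, Felix & Mei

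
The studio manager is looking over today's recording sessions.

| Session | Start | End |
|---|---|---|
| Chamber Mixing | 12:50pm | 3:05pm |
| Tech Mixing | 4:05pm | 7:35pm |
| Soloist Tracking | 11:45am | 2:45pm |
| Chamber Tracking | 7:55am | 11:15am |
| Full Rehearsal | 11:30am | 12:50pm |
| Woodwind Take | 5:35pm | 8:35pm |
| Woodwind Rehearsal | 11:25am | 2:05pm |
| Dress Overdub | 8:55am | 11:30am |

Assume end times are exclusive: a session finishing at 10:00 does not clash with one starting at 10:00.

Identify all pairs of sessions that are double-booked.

Chamber Mixing & Soloist Tracking, Chamber Mixing & Woodwind Rehearsal, Chamber Tracking & Dress Overdub, Dress Overdub & Woodwind Rehearsal, Full Rehearsal & Soloist Tracking, Full Rehearsal & Woodwind Rehearsal, Soloist Tracking & Woodwind Rehearsal, Tech Mixing & Woodwind Take

Sorted by start: Chamber Tracking, Dress Overdub, Woodwind Rehearsal, Full Rehearsal, Soloist Tracking, Chamber Mixing, Tech Mixing, Woodwind Take.
Dress Overdub starts before Chamber Tracking ends → Chamber Tracking and Dress Overdub overlap.
Woodwind Rehearsal starts after Chamber Tracking ends; Chamber Tracking is clear from here.
Woodwind Rehearsal starts before Dress Overdub ends → Dress Overdub and Woodwind Rehearsal overlap.
Full Rehearsal starts exactly when Dress Overdub ends (back-to-back, no overlap); Dress Overdub is clear from here.
Full Rehearsal starts before Woodwind Rehearsal ends → Woodwind Rehearsal and Full Rehearsal overlap.
Soloist Tracking starts before Woodwind Rehearsal ends → Woodwind Rehearsal and Soloist Tracking overlap.
Chamber Mixing starts before Woodwind Rehearsal ends → Woodwind Rehearsal and Chamber Mixing overlap.
Tech Mixing starts after Woodwind Rehearsal ends; Woodwind Rehearsal is clear from here.
Soloist Tracking starts before Full Rehearsal ends → Full Rehearsal and Soloist Tracking overlap.
Chamber Mixing starts exactly when Full Rehearsal ends (back-to-back, no overlap); Full Rehearsal is clear from here.
Chamber Mixing starts before Soloist Tracking ends → Soloist Tracking and Chamber Mixing overlap.
Tech Mixing starts after Soloist Tracking ends; Soloist Tracking is clear from here.
Tech Mixing starts after Chamber Mixing ends; Chamber Mixing is clear from here.
Woodwind Take starts before Tech Mixing ends → Tech Mixing and Woodwind Take overlap.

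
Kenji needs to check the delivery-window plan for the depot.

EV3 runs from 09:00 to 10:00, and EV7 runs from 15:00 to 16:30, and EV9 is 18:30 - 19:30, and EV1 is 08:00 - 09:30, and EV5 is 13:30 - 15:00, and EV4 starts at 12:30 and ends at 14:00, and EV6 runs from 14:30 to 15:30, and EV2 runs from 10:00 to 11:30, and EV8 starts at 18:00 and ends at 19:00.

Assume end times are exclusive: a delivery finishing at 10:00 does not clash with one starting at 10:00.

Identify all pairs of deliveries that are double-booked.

EV1 & EV3, EV4 & EV5, EV5 & EV6, EV6 & EV7, EV8 & EV9

Sorted by start: EV1, EV3, EV2, EV4, EV5, EV6, EV7, EV8, EV9.
EV3 starts before EV1 ends → EV1 and EV3 overlap.
EV2 starts after EV1 ends, so EV1 has no further overlaps.
EV2 starts exactly when EV3 ends (back-to-back, no overlap), so EV3 has no further overlaps.
EV4 starts after EV2 ends, so EV2 has no further overlaps.
EV5 starts before EV4 ends → EV4 and EV5 overlap.
EV6 starts after EV4 ends, so EV4 has no further overlaps.
EV6 starts before EV5 ends → EV5 and EV6 overlap.
EV7 starts exactly when EV5 ends (back-to-back, no overlap), so EV5 has no further overlaps.
EV7 starts before EV6 ends → EV6 and EV7 overlap.
EV8 starts after EV6 ends, so EV6 has no further overlaps.
EV8 starts after EV7 ends, so EV7 has no further overlaps.
EV9 starts before EV8 ends → EV8 and EV9 overlap.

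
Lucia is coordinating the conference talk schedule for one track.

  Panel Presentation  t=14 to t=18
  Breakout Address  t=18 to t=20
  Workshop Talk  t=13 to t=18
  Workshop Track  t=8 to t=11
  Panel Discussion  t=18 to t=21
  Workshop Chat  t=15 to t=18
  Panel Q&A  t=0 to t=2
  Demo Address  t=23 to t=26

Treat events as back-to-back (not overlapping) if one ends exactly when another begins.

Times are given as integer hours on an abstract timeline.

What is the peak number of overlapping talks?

Sort all start/end points and keep a running count:
t=0 start Panel Q&A → 1
t=2 end Panel Q&A → 0
t=8 start Workshop Track → 1
t=11 end Workshop Track → 0
t=13 start Workshop Talk → 1
t=14 start Panel Presentation → 2
t=15 start Workshop Chat → 3
t=18 end Panel Presentation → 2
t=18 end Workshop Chat → 1
t=18 end Workshop Talk → 0
t=18 start Breakout Address → 1
t=18 start Panel Discussion → 2
t=20 end Breakout Address → 1
t=21 end Panel Discussion → 0
t=23 start Demo Address → 1
t=26 end Demo Address → 0
Peak is 3, at t=15 (Panel Presentation, Workshop Chat, Workshop Talk).

3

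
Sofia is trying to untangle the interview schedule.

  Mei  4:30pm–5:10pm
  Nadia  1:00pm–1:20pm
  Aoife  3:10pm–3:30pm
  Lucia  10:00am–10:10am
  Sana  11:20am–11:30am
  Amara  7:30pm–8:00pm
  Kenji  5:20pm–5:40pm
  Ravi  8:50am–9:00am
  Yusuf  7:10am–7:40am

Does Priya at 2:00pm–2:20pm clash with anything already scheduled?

Yusuf: ends 7:40am at or before Priya starts 2:00pm → clear.
Ravi: ends 9:00am at or before Priya starts 2:00pm → clear.
Lucia: ends 10:10am at or before Priya starts 2:00pm → clear.
Sana: ends 11:30am at or before Priya starts 2:00pm → clear.
Nadia: ends 1:20pm at or before Priya starts 2:00pm → clear.
Aoife: starts 3:10pm at or after Priya ends 2:20pm → clear.
Mei: starts 4:30pm at or after Priya ends 2:20pm → clear.
Kenji: starts 5:20pm at or after Priya ends 2:20pm → clear.
Amara: starts 7:30pm at or after Priya ends 2:20pm → clear.

No — it doesn't clash with anything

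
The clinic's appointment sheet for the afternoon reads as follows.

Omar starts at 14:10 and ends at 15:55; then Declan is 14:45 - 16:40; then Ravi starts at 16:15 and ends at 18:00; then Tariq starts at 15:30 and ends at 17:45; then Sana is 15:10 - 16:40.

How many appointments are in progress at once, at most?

4

Walk through starts and ends in time order (an end at T is processed before a start at T):
14:10 start Omar → 1
14:45 start Declan → 2
15:10 start Sana → 3
15:30 start Tariq → 4
15:55 end Omar → 3
16:15 start Ravi → 4
16:40 end Declan → 3
16:40 end Sana → 2
17:45 end Tariq → 1
18:00 end Ravi → 0
Peak is 4, at 15:30 (Declan, Omar, Sana, Tariq).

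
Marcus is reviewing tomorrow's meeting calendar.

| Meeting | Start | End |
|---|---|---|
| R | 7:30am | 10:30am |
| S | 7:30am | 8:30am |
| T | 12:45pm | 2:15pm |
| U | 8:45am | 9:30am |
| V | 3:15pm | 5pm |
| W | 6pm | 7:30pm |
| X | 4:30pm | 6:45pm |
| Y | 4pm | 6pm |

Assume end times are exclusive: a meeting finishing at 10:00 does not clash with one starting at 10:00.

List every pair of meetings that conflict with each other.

Sorted by start: R, S, U, T, V, Y, X, W.
S starts before R ends → R and S overlap.
U starts before R ends → R and U overlap.
T starts after R ends, so nothing later overlaps R either.
U starts after S ends, so nothing later overlaps S either.
T starts after U ends, so nothing later overlaps U either.
V starts after T ends, so nothing later overlaps T either.
Y starts before V ends → V and Y overlap.
X starts before V ends → V and X overlap.
W starts after V ends.
X starts before Y ends → Y and X overlap.
W starts exactly when Y ends (back-to-back, no overlap).
W starts before X ends → X and W overlap.

R & S, R & U, V & X, V & Y, W & X, X & Y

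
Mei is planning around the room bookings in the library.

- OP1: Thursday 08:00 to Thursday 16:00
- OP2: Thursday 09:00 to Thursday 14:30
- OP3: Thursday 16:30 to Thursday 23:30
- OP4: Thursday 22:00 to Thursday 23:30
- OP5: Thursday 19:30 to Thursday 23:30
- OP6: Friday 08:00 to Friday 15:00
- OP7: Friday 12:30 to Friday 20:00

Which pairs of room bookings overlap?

OP1 & OP2, OP3 & OP4, OP3 & OP5, OP4 & OP5, OP6 & OP7

Two intervals overlap when each starts before the other ends.
Sorted by start: OP1, OP2, OP3, OP5, OP4, OP6, OP7.
OP2 starts before OP1 ends → OP1 and OP2 overlap.
OP3 starts after OP1 ends; OP1 is clear from here.
OP3 starts after OP2 ends; OP2 is clear from here.
OP5 starts before OP3 ends → OP3 and OP5 overlap.
OP4 starts before OP3 ends → OP3 and OP4 overlap.
OP6 starts after OP3 ends; OP3 is clear from here.
OP4 starts before OP5 ends → OP5 and OP4 overlap.
OP6 starts after OP5 ends; OP5 is clear from here.
OP6 starts after OP4 ends; OP4 is clear from here.
OP7 starts before OP6 ends → OP6 and OP7 overlap.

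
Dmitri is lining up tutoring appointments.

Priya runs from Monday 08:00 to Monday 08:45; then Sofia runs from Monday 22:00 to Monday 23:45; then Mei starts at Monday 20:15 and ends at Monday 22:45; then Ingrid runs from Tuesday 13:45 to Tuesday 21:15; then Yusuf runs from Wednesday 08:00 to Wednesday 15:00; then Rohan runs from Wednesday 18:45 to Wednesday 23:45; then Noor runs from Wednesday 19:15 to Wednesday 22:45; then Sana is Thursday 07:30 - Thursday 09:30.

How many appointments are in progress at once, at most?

Sweep the timeline, counting +1 at each start and −1 at each end (ends before starts at a tie):
Monday 08:00 start Priya → 1
Monday 08:45 end Priya → 0
Monday 20:15 start Mei → 1
Monday 22:00 start Sofia → 2
Monday 22:45 end Mei → 1
Monday 23:45 end Sofia → 0
Tuesday 13:45 start Ingrid → 1
Tuesday 21:15 end Ingrid → 0
Wednesday 08:00 start Yusuf → 1
Wednesday 15:00 end Yusuf → 0
Wednesday 18:45 start Rohan → 1
Wednesday 19:15 start Noor → 2
Wednesday 22:45 end Noor → 1
Wednesday 23:45 end Rohan → 0
Thursday 07:30 start Sana → 1
Thursday 09:30 end Sana → 0
Peak is 2, at Monday 22:00 (Mei, Sofia).

2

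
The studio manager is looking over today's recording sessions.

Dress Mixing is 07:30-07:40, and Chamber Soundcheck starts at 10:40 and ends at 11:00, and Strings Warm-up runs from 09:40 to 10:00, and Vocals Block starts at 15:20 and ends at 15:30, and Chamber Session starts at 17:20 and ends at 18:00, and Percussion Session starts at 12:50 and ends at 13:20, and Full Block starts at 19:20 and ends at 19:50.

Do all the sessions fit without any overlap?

Yes

Check each pair: they overlap iff neither finishes before the other starts.
Sorted by start: Dress Mixing, Strings Warm-up, Chamber Soundcheck, Percussion Session, Vocals Block, Chamber Session, Full Block.
Strings Warm-up starts after Dress Mixing ends, so Dress Mixing has no further overlaps.
Chamber Soundcheck starts after Strings Warm-up ends, so Strings Warm-up has no further overlaps.
Percussion Session starts after Chamber Soundcheck ends, so Chamber Soundcheck has no further overlaps.
Vocals Block starts after Percussion Session ends, so Percussion Session has no further overlaps.
Chamber Session starts after Vocals Block ends, so Vocals Block has no further overlaps.
Full Block starts after Chamber Session ends.
Every pair is clear; the schedule has no overlaps.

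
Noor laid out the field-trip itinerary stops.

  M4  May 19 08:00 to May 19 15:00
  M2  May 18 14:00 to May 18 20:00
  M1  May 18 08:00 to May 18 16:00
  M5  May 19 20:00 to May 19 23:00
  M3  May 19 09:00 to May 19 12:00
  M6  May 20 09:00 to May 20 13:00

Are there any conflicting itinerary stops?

Yes

Check each pair: they overlap iff neither finishes before the other starts.
Sorted by start: M1, M2, M4, M3, M5, M6.
M2 starts before M1 ends → M1 and M2 overlap.
That's a conflict, so the schedule is not conflict-free.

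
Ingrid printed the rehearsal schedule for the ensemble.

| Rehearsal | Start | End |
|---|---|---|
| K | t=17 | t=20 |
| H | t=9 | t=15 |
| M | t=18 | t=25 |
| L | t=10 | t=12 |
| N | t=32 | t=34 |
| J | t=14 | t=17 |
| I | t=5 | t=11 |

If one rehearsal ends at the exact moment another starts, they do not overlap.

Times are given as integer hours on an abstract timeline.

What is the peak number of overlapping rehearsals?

Sort all start/end points and keep a running count:
t=5 start I → 1
t=9 start H → 2
t=10 start L → 3
t=11 end I → 2
t=12 end L → 1
t=14 start J → 2
t=15 end H → 1
t=17 end J → 0
t=17 start K → 1
t=18 start M → 2
t=20 end K → 1
t=25 end M → 0
t=32 start N → 1
t=34 end N → 0
Peak is 3, at t=10 (H, I, L).

3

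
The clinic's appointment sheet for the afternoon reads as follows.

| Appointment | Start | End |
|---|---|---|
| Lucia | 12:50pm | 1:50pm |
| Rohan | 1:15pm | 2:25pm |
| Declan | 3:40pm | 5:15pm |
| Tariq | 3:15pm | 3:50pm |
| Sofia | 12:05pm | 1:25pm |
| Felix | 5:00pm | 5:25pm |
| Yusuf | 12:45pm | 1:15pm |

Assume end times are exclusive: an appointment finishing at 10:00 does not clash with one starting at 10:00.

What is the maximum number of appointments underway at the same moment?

Sweep the timeline, counting +1 at each start and −1 at each end (ends before starts at a tie):
12:05pm start Sofia → 1
12:45pm start Yusuf → 2
12:50pm start Lucia → 3
1:15pm end Yusuf → 2
1:15pm start Rohan → 3
1:25pm end Sofia → 2
1:50pm end Lucia → 1
2:25pm end Rohan → 0
3:15pm start Tariq → 1
3:40pm start Declan → 2
3:50pm end Tariq → 1
5:00pm start Felix → 2
5:15pm end Declan → 1
5:25pm end Felix → 0
Peak is 3, at 12:50pm (Lucia, Sofia, Yusuf).

3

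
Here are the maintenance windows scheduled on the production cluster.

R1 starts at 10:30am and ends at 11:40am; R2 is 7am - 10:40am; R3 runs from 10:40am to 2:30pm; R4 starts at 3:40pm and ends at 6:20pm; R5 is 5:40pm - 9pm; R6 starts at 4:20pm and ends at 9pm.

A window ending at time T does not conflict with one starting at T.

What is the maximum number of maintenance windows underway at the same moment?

3

Sort all start/end points and keep a running count:
7am start R2 → 1
10:30am start R1 → 2
10:40am end R2 → 1
10:40am start R3 → 2
11:40am end R1 → 1
2:30pm end R3 → 0
3:40pm start R4 → 1
4:20pm start R6 → 2
5:40pm start R5 → 3
6:20pm end R4 → 2
9pm end R5 → 1
9pm end R6 → 0
Peak is 3, at 5:40pm (R4, R5, R6).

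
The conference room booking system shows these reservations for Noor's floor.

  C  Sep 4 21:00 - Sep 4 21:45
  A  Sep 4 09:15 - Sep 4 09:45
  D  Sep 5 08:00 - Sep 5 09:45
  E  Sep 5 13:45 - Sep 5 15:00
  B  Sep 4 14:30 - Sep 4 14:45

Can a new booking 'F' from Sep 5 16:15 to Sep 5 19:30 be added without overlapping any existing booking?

Yes — the slot is free

A: ends Sep 4 09:45 at or before F starts Sep 5 16:15 → clear.
B: ends Sep 4 14:45 at or before F starts Sep 5 16:15 → clear.
C: ends Sep 4 21:45 at or before F starts Sep 5 16:15 → clear.
D: ends Sep 5 09:45 at or before F starts Sep 5 16:15 → clear.
E: ends Sep 5 15:00 at or before F starts Sep 5 16:15 → clear.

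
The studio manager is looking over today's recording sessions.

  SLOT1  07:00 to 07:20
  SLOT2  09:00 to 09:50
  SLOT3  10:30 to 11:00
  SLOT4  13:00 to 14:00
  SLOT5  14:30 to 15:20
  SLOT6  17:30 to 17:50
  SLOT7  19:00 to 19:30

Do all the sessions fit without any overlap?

Yes

Check each pair: they overlap iff neither finishes before the other starts.
Sorted by start: SLOT1, SLOT2, SLOT3, SLOT4, SLOT5, SLOT6, SLOT7.
SLOT2 starts after SLOT1 ends — done with SLOT1.
SLOT3 starts after SLOT2 ends — done with SLOT2.
SLOT4 starts after SLOT3 ends — done with SLOT3.
SLOT5 starts after SLOT4 ends — done with SLOT4.
SLOT6 starts after SLOT5 ends — done with SLOT5.
SLOT7 starts after SLOT6 ends.
Every pair is clear; the schedule has no overlaps.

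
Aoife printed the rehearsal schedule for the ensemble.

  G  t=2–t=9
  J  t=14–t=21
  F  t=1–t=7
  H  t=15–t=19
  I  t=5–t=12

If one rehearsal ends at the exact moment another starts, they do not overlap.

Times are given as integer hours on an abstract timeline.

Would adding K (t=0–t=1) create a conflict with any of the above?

No — it doesn't clash with anything

F: starts t=1 at or after K ends t=1 → clear.
G: starts t=2 at or after K ends t=1 → clear.
I: starts t=5 at or after K ends t=1 → clear.
J: starts t=14 at or after K ends t=1 → clear.
H: starts t=15 at or after K ends t=1 → clear.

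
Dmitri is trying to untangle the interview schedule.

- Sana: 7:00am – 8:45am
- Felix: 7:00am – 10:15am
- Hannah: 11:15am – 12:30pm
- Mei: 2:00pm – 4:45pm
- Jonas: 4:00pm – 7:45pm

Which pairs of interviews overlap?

Felix & Sana, Jonas & Mei

Two intervals overlap when each starts before the other ends.
Sorted by start: Felix, Sana, Hannah, Mei, Jonas.
Sana starts before Felix ends → Felix and Sana overlap.
Hannah starts after Felix ends; Felix is clear from here.
Hannah starts after Sana ends; Sana is clear from here.
Mei starts after Hannah ends; Hannah is clear from here.
Jonas starts before Mei ends → Mei and Jonas overlap.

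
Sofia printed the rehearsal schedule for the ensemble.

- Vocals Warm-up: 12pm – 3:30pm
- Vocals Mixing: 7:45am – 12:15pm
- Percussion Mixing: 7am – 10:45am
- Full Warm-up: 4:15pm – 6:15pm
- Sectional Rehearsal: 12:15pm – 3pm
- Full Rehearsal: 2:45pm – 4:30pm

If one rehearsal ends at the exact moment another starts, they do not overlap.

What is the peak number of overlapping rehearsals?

3

Sweep the timeline, counting +1 at each start and −1 at each end (ends before starts at a tie):
7am start Percussion Mixing → 1
7:45am start Vocals Mixing → 2
10:45am end Percussion Mixing → 1
12pm start Vocals Warm-up → 2
12:15pm end Vocals Mixing → 1
12:15pm start Sectional Rehearsal → 2
2:45pm start Full Rehearsal → 3
3pm end Sectional Rehearsal → 2
3:30pm end Vocals Warm-up → 1
4:15pm start Full Warm-up → 2
4:30pm end Full Rehearsal → 1
6:15pm end Full Warm-up → 0
Peak is 3, at 2:45pm (Full Rehearsal, Sectional Rehearsal, Vocals Warm-up).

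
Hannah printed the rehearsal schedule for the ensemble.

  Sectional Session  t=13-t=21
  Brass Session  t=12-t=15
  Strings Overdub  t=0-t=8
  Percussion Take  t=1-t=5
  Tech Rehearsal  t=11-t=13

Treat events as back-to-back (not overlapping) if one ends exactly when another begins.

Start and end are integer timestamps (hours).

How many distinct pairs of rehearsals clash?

3

Sorted by start: Strings Overdub, Percussion Take, Tech Rehearsal, Brass Session, Sectional Session.
Percussion Take starts before Strings Overdub ends → Strings Overdub and Percussion Take overlap.
Tech Rehearsal starts after Strings Overdub ends, so nothing later overlaps Strings Overdub either.
Tech Rehearsal starts after Percussion Take ends, so nothing later overlaps Percussion Take either.
Brass Session starts before Tech Rehearsal ends → Tech Rehearsal and Brass Session overlap.
Sectional Session starts exactly when Tech Rehearsal ends (back-to-back, no overlap).
Sectional Session starts before Brass Session ends → Brass Session and Sectional Session overlap.
Overlapping pairs: Brass Session & Sectional Session, Brass Session & Tech Rehearsal, Percussion Take & Strings Overdub — 3 in total.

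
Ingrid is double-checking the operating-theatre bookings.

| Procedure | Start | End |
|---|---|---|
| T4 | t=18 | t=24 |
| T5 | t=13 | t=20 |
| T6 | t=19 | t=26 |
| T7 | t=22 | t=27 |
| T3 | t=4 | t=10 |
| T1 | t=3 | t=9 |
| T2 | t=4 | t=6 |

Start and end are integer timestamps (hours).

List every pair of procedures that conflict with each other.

Sorted by start: T1, T2, T3, T5, T4, T6, T7.
T2 starts before T1 ends → T1 and T2 overlap.
T3 starts before T1 ends → T1 and T3 overlap.
T5 starts after T1 ends; T1 is clear from here.
T3 starts before T2 ends → T2 and T3 overlap.
T5 starts after T2 ends; T2 is clear from here.
T5 starts after T3 ends; T3 is clear from here.
T4 starts before T5 ends → T5 and T4 overlap.
T6 starts before T5 ends → T5 and T6 overlap.
T7 starts after T5 ends.
T6 starts before T4 ends → T4 and T6 overlap.
T7 starts before T4 ends → T4 and T7 overlap.
T7 starts before T6 ends → T6 and T7 overlap.

T1 & T2, T1 & T3, T2 & T3, T4 & T5, T4 & T6, T4 & T7, T5 & T6, T6 & T7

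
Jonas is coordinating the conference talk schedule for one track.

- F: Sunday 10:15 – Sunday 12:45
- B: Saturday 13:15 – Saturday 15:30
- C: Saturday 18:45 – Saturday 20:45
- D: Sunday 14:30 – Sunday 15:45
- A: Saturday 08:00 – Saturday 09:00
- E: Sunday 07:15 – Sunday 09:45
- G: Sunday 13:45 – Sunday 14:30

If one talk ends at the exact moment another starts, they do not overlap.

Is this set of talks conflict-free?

Sorted by start: A, B, C, E, F, G, D.
B starts after A ends, so A has no further overlaps.
C starts after B ends, so B has no further overlaps.
E starts after C ends, so C has no further overlaps.
F starts after E ends, so E has no further overlaps.
G starts after F ends, so F has no further overlaps.
D starts exactly when G ends (back-to-back, no overlap).
Every pair is clear; the schedule has no overlaps.

Yes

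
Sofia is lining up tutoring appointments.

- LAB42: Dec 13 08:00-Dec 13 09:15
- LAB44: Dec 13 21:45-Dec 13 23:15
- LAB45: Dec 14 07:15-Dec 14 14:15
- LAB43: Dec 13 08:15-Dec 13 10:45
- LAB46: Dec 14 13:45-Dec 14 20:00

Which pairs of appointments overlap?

LAB42 & LAB43, LAB45 & LAB46

Sorted by start: LAB42, LAB43, LAB44, LAB45, LAB46.
LAB43 starts before LAB42 ends → LAB42 and LAB43 overlap.
LAB44 starts after LAB42 ends; LAB42 is clear from here.
LAB44 starts after LAB43 ends; LAB43 is clear from here.
LAB45 starts after LAB44 ends; LAB44 is clear from here.
LAB46 starts before LAB45 ends → LAB45 and LAB46 overlap.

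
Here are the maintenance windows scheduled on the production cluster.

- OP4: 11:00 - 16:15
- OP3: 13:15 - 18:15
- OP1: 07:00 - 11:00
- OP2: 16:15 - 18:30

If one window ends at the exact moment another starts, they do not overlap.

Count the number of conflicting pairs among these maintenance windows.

Sorted by start: OP1, OP4, OP3, OP2.
OP4 starts exactly when OP1 ends (back-to-back, no overlap), so nothing later overlaps OP1 either.
OP3 starts before OP4 ends → OP4 and OP3 overlap.
OP2 starts exactly when OP4 ends (back-to-back, no overlap).
OP2 starts before OP3 ends → OP3 and OP2 overlap.
Overlapping pairs: OP2 & OP3, OP3 & OP4 — 2 in total.

2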